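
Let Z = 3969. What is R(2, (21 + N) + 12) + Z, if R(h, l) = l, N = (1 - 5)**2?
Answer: 4018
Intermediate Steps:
N = 16 (N = (-4)**2 = 16)
R(2, (21 + N) + 12) + Z = ((21 + 16) + 12) + 3969 = (37 + 12) + 3969 = 49 + 3969 = 4018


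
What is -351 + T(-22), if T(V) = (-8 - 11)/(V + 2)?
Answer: -7001/20 ≈ -350.05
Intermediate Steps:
T(V) = -19/(2 + V)
-351 + T(-22) = -351 - 19/(2 - 22) = -351 - 19/(-20) = -351 - 19*(-1/20) = -351 + 19/20 = -7001/20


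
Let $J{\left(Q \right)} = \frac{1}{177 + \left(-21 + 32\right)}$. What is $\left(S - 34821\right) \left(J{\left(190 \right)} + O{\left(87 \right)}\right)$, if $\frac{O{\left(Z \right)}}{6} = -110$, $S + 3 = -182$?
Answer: $\frac{2171754737}{94} \approx 2.3104 \cdot 10^{7}$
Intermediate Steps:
$S = -185$ ($S = -3 - 182 = -185$)
$O{\left(Z \right)} = -660$ ($O{\left(Z \right)} = 6 \left(-110\right) = -660$)
$J{\left(Q \right)} = \frac{1}{188}$ ($J{\left(Q \right)} = \frac{1}{177 + 11} = \frac{1}{188}$)
$\left(S - 34821\right) \left(J{\left(190 \right)} + O{\left(87 \right)}\right) = \left(-185 - 34821\right) \left(\frac{1}{188} - 660\right) = \left(-35006\right) \left(- \frac{124079}{188}\right) = \frac{2171754737}{94}$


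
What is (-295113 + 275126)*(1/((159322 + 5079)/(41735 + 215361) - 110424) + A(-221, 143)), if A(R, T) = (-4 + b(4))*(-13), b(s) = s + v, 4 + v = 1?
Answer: -22129336789780627/28389404303 ≈ -7.7949e+5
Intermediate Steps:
v = -3 (v = -4 + 1 = -3)
b(s) = -3 + s (b(s) = s - 3 = -3 + s)
A(R, T) = 39 (A(R, T) = (-4 + (-3 + 4))*(-13) = (-4 + 1)*(-13) = -3*(-13) = 39)
(-295113 + 275126)*(1/((159322 + 5079)/(41735 + 215361) - 110424) + A(-221, 143)) = (-295113 + 275126)*(1/((159322 + 5079)/(41735 + 215361) - 110424) + 39) = -19987*(1/(164401/257096 - 110424) + 39) = -19987*(1/(-28389404303/257096) + 39) = -19987*(-257096/28389404303 + 39) = -19987*1107186510721/28389404303 = -22129336789780627/28389404303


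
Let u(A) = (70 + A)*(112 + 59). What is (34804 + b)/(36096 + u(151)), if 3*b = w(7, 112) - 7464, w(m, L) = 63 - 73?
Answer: 96938/221661 ≈ 0.43733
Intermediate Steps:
u(A) = 11970 + 171*A (u(A) = (70 + A)*171 = 11970 + 171*A)
w(m, L) = -10
b = -7474/3 (b = (-10 - 7464)/3 = (1/3)*(-7474) = -7474/3 ≈ -2491.3)
(34804 + b)/(36096 + u(151)) = (34804 - 7474/3)/(36096 + (11970 + 171*151)) = 96938/(3*(36096 + (11970 + 25821))) = 96938/(3*(36096 + 37791)) = (96938/3)/73887 = (96938/3)*(1/73887) = 96938/221661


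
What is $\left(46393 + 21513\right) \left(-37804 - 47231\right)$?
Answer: $-5774386710$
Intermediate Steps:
$\left(46393 + 21513\right) \left(-37804 - 47231\right) = 67906 \left(-85035\right) = -5774386710$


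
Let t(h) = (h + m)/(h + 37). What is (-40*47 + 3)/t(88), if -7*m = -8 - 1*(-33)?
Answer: -1642375/591 ≈ -2779.0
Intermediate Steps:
m = -25/7 (m = -(-8 - 1*(-33))/7 = -(-8 + 33)/7 = -⅐*25 = -25/7 ≈ -3.5714)
t(h) = (-25/7 + h)/(37 + h) (t(h) = (h - 25/7)/(h + 37) = (-25/7 + h)/(37 + h))
(-40*47 + 3)/t(88) = (-40*47 + 3)/(((-25/7 + 88)/(37 + 88))) = (-1880 + 3)/(((591/7)/125)) = -1877/((1/125)*(591/7)) = -1877/591/875 = -1877*875/591 = -1642375/591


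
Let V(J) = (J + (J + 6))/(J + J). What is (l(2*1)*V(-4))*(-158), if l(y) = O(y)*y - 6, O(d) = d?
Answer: 79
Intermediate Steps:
V(J) = (6 + 2*J)/(2*J) (V(J) = (J + (6 + J))/((2*J)) = (6 + 2*J)*(1/(2*J)) = (6 + 2*J)/(2*J))
l(y) = -6 + y**2 (l(y) = y*y - 6 = y**2 - 6 = -6 + y**2)
(l(2*1)*V(-4))*(-158) = ((-6 + (2*1)**2)*((3 - 4)/(-4)))*(-158) = ((-6 + 2**2)*(-1/4*(-1)))*(-158) = ((-6 + 4)*(1/4))*(-158) = -2*1/4*(-158) = -1/2*(-158) = 79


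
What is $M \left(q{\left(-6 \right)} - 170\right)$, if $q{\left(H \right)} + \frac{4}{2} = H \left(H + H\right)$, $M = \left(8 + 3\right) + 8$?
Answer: $-1900$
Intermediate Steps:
$M = 19$ ($M = 11 + 8 = 19$)
$q{\left(H \right)} = -2 + 2 H^{2}$ ($q{\left(H \right)} = -2 + H \left(H + H\right) = -2 + H 2 H = -2 + 2 H^{2}$)
$M \left(q{\left(-6 \right)} - 170\right) = 19 \left(\left(-2 + 2 \left(-6\right)^{2}\right) - 170\right) = 19 \left(\left(-2 + 2 \cdot 36\right) - 170\right) = 19 \left(\left(-2 + 72\right) - 170\right) = 19 \left(70 - 170\right) = 19 \left(-100\right) = -1900$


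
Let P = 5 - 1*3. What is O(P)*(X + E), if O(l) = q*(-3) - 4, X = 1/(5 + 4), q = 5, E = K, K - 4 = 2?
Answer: -1045/9 ≈ -116.11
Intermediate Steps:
K = 6 (K = 4 + 2 = 6)
E = 6
X = 1/9 ≈ 0.11111
P = 2 (P = 5 - 3 = 2)
O(l) = -19 (O(l) = 5*(-3) - 4 = -15 - 4 = -19)
O(P)*(X + E) = -19*(1/9 + 6) = -19*55/9 = -1045/9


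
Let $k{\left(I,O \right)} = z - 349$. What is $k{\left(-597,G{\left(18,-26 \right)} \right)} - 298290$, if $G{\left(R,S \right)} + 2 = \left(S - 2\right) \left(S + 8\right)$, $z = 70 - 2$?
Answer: $-298571$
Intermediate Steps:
$z = 68$ ($z = 70 - 2 = 68$)
$G{\left(R,S \right)} = -2 + \left(-2 + S\right) \left(8 + S\right)$ ($G{\left(R,S \right)} = -2 + \left(S - 2\right) \left(S + 8\right) = -2 + \left(-2 + S\right) \left(8 + S\right)$)
$k{\left(I,O \right)} = -281$ ($k{\left(I,O \right)} = 68 - 349 = -281$)
$k{\left(-597,G{\left(18,-26 \right)} \right)} - 298290 = -281 - 298290 = -298571$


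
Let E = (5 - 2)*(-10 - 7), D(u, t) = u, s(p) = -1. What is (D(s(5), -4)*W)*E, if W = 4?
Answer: 204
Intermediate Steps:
E = -51 (E = 3*(-17) = -51)
(D(s(5), -4)*W)*E = -1*4*(-51) = -4*(-51) = 204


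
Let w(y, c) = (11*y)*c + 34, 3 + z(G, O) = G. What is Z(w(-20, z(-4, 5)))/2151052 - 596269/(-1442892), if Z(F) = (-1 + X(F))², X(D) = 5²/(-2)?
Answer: 1282868592055/3103735722384 ≈ 0.41333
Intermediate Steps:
z(G, O) = -3 + G
X(D) = -25/2 (X(D) = 25*(-½) = -25/2)
w(y, c) = 34 + 11*c*y (w(y, c) = 11*c*y + 34 = 34 + 11*c*y)
Z(F) = 729/4 (Z(F) = (-1 - 25/2)² = (-27/2)² = 729/4)
Z(w(-20, z(-4, 5)))/2151052 - 596269/(-1442892) = (729/4)/2151052 - 596269/(-1442892) = (729/4)*(1/2151052) - 596269*(-1/1442892) = 729/8604208 + 596269/1442892 = 1282868592055/3103735722384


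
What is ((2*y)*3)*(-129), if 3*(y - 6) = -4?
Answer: -3612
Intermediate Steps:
y = 14/3 (y = 6 + (1/3)*(-4) = 6 - 4/3 = 14/3 ≈ 4.6667)
((2*y)*3)*(-129) = ((2*(14/3))*3)*(-129) = ((28/3)*3)*(-129) = 28*(-129) = -3612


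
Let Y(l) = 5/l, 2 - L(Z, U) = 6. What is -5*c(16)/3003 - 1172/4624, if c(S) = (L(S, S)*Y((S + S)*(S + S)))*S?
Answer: -3512291/13885872 ≈ -0.25294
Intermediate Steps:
L(Z, U) = -4 (L(Z, U) = 2 - 1*6 = 2 - 6 = -4)
c(S) = -5/S (c(S) = (-20/((S + S)*(S + S)))*S = (-20/((2*S)*(2*S)))*S = (-20/(4*S²))*S = (-20*1/(4*S²))*S = (-5/S²)*S = -5/S)
-5*c(16)/3003 - 1172/4624 = -(-25)/16/3003 - 1172/4624 = -(-25)/16*(1/3003) - 1172*1/4624 = -5*(-5/16)*(1/3003) - 293/1156 = (25/16)*(1/3003) - 293/1156 = 25/48048 - 293/1156 = -3512291/13885872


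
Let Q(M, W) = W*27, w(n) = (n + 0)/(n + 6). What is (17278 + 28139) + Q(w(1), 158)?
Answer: 49683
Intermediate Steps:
w(n) = n/(6 + n)
Q(M, W) = 27*W
(17278 + 28139) + Q(w(1), 158) = (17278 + 28139) + 27*158 = 45417 + 4266 = 49683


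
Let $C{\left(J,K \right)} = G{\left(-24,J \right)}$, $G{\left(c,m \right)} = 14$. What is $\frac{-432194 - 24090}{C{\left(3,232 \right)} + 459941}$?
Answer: $- \frac{456284}{459955} \approx -0.99202$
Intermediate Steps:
$C{\left(J,K \right)} = 14$
$\frac{-432194 - 24090}{C{\left(3,232 \right)} + 459941} = \frac{-432194 - 24090}{14 + 459941} = - \frac{456284}{459955}$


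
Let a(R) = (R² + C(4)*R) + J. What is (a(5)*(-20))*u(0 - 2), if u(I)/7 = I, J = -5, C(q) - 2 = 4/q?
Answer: 9800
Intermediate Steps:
C(q) = 2 + 4/q
u(I) = 7*I
a(R) = -5 + R² + 3*R (a(R) = (R² + (2 + 4/4)*R) - 5 = (R² + (2 + 4*(¼))*R) - 5 = (R² + (2 + 1)*R) - 5 = (R² + 3*R) - 5 = -5 + R² + 3*R)
(a(5)*(-20))*u(0 - 2) = ((-5 + 5² + 3*5)*(-20))*(7*(0 - 2)) = ((-5 + 25 + 15)*(-20))*(7*(-2)) = (35*(-20))*(-14) = -700*(-14) = 9800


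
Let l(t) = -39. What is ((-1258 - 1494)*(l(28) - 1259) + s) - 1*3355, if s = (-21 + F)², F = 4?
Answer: 3569030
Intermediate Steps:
s = 289 (s = (-21 + 4)² = (-17)² = 289)
((-1258 - 1494)*(l(28) - 1259) + s) - 1*3355 = ((-1258 - 1494)*(-39 - 1259) + 289) - 1*3355 = (-2752*(-1298) + 289) - 3355 = (3572096 + 289) - 3355 = 3572385 - 3355 = 3569030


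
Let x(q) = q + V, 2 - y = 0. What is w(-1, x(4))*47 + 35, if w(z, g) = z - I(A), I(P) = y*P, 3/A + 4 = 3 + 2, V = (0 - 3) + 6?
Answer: -294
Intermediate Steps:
y = 2 (y = 2 - 1*0 = 2 + 0 = 2)
V = 3 (V = -3 + 6 = 3)
A = 3 (A = 3/(-4 + (3 + 2)) = 3/(-4 + 5) = 3/1 = 3*1 = 3)
I(P) = 2*P
x(q) = 3 + q (x(q) = q + 3 = 3 + q)
w(z, g) = -6 + z (w(z, g) = z - 2*3 = z - 1*6 = z - 6 = -6 + z)
w(-1, x(4))*47 + 35 = (-6 - 1)*47 + 35 = -7*47 + 35 = -329 + 35 = -294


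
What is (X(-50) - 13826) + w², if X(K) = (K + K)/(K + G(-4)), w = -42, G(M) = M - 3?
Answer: -687434/57 ≈ -12060.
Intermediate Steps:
G(M) = -3 + M
X(K) = 2*K/(-7 + K) (X(K) = (K + K)/(K + (-3 - 4)) = (2*K)/(K - 7) = (2*K)/(-7 + K) = 2*K/(-7 + K))
(X(-50) - 13826) + w² = (2*(-50)/(-7 - 50) - 13826) + (-42)² = (2*(-50)/(-57) - 13826) + 1764 = (2*(-50)*(-1/57) - 13826) + 1764 = (100/57 - 13826) + 1764 = -787982/57 + 1764 = -687434/57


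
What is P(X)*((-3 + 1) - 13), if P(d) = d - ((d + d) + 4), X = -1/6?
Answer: 115/2 ≈ 57.500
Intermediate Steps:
X = -⅙ (X = -1*⅙ = -⅙ ≈ -0.16667)
P(d) = -4 - d (P(d) = d - (2*d + 4) = d - (4 + 2*d) = d + (-4 - 2*d) = -4 - d)
P(X)*((-3 + 1) - 13) = (-4 - 1*(-⅙))*((-3 + 1) - 13) = (-4 + ⅙)*(-2 - 13) = -23/6*(-15) = 115/2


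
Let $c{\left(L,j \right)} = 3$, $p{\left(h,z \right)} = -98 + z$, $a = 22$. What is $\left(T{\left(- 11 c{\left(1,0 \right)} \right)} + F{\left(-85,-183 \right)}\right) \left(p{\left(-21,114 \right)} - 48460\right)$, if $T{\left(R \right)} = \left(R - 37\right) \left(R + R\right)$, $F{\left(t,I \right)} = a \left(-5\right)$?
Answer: $-218482440$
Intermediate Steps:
$F{\left(t,I \right)} = -110$ ($F{\left(t,I \right)} = 22 \left(-5\right) = -110$)
$T{\left(R \right)} = 2 R \left(-37 + R\right)$ ($T{\left(R \right)} = \left(-37 + R\right) 2 R = 2 R \left(-37 + R\right)$)
$\left(T{\left(- 11 c{\left(1,0 \right)} \right)} + F{\left(-85,-183 \right)}\right) \left(p{\left(-21,114 \right)} - 48460\right) = \left(2 \left(\left(-11\right) 3\right) \left(-37 - 33\right) - 110\right) \left(\left(-98 + 114\right) - 48460\right) = \left(2 \left(-33\right) \left(-37 - 33\right) - 110\right) \left(16 - 48460\right) = \left(2 \left(-33\right) \left(-70\right) - 110\right) \left(-48444\right) = \left(4620 - 110\right) \left(-48444\right) = 4510 \left(-48444\right) = -218482440$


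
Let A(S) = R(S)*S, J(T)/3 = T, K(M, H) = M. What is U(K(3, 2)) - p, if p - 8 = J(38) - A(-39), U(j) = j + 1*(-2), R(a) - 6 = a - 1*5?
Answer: 1361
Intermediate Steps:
R(a) = 1 + a (R(a) = 6 + (a - 1*5) = 6 + (a - 5) = 6 + (-5 + a) = 1 + a)
J(T) = 3*T
A(S) = S*(1 + S) (A(S) = (1 + S)*S = S*(1 + S))
U(j) = -2 + j (U(j) = j - 2 = -2 + j)
p = -1360 (p = 8 + (3*38 - (-39)*(1 - 39)) = 8 + (114 - (-39)*(-38)) = 8 + (114 - 1*1482) = 8 + (114 - 1482) = 8 - 1368 = -1360)
U(K(3, 2)) - p = (-2 + 3) - 1*(-1360) = 1 + 1360 = 1361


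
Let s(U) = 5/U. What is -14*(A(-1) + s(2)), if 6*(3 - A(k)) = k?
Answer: -238/3 ≈ -79.333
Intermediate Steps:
A(k) = 3 - k/6
-14*(A(-1) + s(2)) = -14*((3 - ⅙*(-1)) + 5/2) = -14*((3 + ⅙) + 5*(½)) = -14*(19/6 + 5/2) = -14*17/3 = -238/3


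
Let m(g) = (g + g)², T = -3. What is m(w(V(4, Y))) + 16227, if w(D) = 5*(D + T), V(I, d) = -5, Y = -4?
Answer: 22627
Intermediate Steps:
w(D) = -15 + 5*D (w(D) = 5*(D - 3) = 5*(-3 + D) = -15 + 5*D)
m(g) = 4*g² (m(g) = (2*g)² = 4*g²)
m(w(V(4, Y))) + 16227 = 4*(-15 + 5*(-5))² + 16227 = 4*(-15 - 25)² + 16227 = 4*(-40)² + 16227 = 4*1600 + 16227 = 6400 + 16227 = 22627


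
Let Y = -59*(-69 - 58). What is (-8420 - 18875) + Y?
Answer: -19802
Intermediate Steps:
Y = 7493 (Y = -59*(-127) = 7493)
(-8420 - 18875) + Y = (-8420 - 18875) + 7493 = -27295 + 7493 = -19802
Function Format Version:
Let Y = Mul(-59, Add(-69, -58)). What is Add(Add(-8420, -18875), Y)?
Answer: -19802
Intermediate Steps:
Y = 7493 (Y = Mul(-59, -127) = 7493)
Add(Add(-8420, -18875), Y) = Add(Add(-8420, -18875), 7493) = Add(-27295, 7493) = -19802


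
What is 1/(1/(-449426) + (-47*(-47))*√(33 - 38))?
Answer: -449426/4928080835165885781 - 446182058412484*I*√5/4928080835165885781 ≈ -9.1197e-14 - 0.00020245*I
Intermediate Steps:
1/(1/(-449426) + (-47*(-47))*√(33 - 38)) = 1/(-1/449426 + 2209*√(-5)) = 1/(-1/449426 + 2209*(I*√5)) = 1/(-1/449426 + 2209*I*√5)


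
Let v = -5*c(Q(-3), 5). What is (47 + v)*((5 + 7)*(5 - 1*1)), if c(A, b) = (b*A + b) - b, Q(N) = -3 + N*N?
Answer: -4944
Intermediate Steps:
Q(N) = -3 + N**2
c(A, b) = A*b (c(A, b) = (A*b + b) - b = (b + A*b) - b = A*b)
v = -150 (v = -5*(-3 + (-3)**2)*5 = -5*(-3 + 9)*5 = -30*5 = -5*30 = -150)
(47 + v)*((5 + 7)*(5 - 1*1)) = (47 - 150)*((5 + 7)*(5 - 1*1)) = -1236*(5 - 1) = -1236*4 = -103*48 = -4944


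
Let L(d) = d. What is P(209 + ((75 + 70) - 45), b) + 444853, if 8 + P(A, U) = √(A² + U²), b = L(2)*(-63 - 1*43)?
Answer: 444845 + 5*√5617 ≈ 4.4522e+5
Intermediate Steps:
b = -212 (b = 2*(-63 - 1*43) = 2*(-63 - 43) = 2*(-106) = -212)
P(A, U) = -8 + √(A² + U²)
P(209 + ((75 + 70) - 45), b) + 444853 = (-8 + √((209 + ((75 + 70) - 45))² + (-212)²)) + 444853 = (-8 + √((209 + (145 - 45))² + 44944)) + 444853 = (-8 + √((209 + 100)² + 44944)) + 444853 = (-8 + √(309² + 44944)) + 444853 = (-8 + √(95481 + 44944)) + 444853 = (-8 + √140425) + 444853 = (-8 + 5*√5617) + 444853 = 444845 + 5*√5617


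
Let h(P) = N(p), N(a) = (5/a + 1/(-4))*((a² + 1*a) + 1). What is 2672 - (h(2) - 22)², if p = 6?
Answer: 383399/144 ≈ 2662.5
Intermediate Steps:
N(a) = (-¼ + 5/a)*(1 + a + a²) (N(a) = (5/a + 1*(-¼))*((a² + a) + 1) = (5/a - ¼)*((a + a²) + 1) = (-¼ + 5/a)*(1 + a + a²))
h(P) = 301/12 (h(P) = (¼)*(20 + 6*(19 - 1*6² + 19*6))/6 = (¼)*(⅙)*(20 + 6*(19 - 1*36 + 114)) = (¼)*(⅙)*(20 + 6*(19 - 36 + 114)) = (¼)*(⅙)*(20 + 6*97) = (¼)*(⅙)*(20 + 582) = (¼)*(⅙)*602 = 301/12)
2672 - (h(2) - 22)² = 2672 - (301/12 - 22)² = 2672 - (37/12)² = 2672 - 1*1369/144 = 2672 - 1369/144 = 383399/144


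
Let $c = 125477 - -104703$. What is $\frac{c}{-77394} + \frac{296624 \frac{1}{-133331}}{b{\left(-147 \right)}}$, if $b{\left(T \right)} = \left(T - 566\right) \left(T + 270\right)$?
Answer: $- \frac{448578452853094}{150827947264731} \approx -2.9741$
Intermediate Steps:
$b{\left(T \right)} = \left(-566 + T\right) \left(270 + T\right)$
$c = 230180$ ($c = 125477 + 104703 = 230180$)
$\frac{c}{-77394} + \frac{296624 \frac{1}{-133331}}{b{\left(-147 \right)}} = \frac{230180}{-77394} + \frac{296624 \frac{1}{-133331}}{-152820 + \left(-147\right)^{2} - -43512} = 230180 \left(- \frac{1}{77394}\right) + \frac{296624 \left(- \frac{1}{133331}\right)}{-152820 + 21609 + 43512} = - \frac{115090}{38697} - \frac{296624}{133331 \left(-87699\right)} = - \frac{115090}{38697} - - \frac{296624}{11692995369} = - \frac{115090}{38697} + \frac{296624}{11692995369} = - \frac{448578452853094}{150827947264731}$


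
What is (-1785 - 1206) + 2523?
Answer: -468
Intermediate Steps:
(-1785 - 1206) + 2523 = -2991 + 2523 = -468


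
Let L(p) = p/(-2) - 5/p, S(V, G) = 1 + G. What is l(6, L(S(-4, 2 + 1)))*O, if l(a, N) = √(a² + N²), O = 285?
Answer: 285*√745/4 ≈ 1944.7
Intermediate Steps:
L(p) = -5/p - p/2 (L(p) = p*(-½) - 5/p = -p/2 - 5/p = -5/p - p/2)
l(a, N) = √(N² + a²)
l(6, L(S(-4, 2 + 1)))*O = √((-5/(1 + (2 + 1)) - (1 + (2 + 1))/2)² + 6²)*285 = √((-5/(1 + 3) - (1 + 3)/2)² + 36)*285 = √((-5/4 - ½*4)² + 36)*285 = √((-5*¼ - 2)² + 36)*285 = √((-5/4 - 2)² + 36)*285 = √((-13/4)² + 36)*285 = √(169/16 + 36)*285 = √(745/16)*285 = (√745/4)*285 = 285*√745/4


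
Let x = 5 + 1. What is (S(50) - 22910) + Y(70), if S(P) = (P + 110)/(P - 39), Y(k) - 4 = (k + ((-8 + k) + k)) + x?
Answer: -249518/11 ≈ -22683.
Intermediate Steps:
x = 6
Y(k) = 2 + 3*k (Y(k) = 4 + ((k + ((-8 + k) + k)) + 6) = 4 + ((k + (-8 + 2*k)) + 6) = 4 + ((-8 + 3*k) + 6) = 4 + (-2 + 3*k) = 2 + 3*k)
S(P) = (110 + P)/(-39 + P)
(S(50) - 22910) + Y(70) = ((110 + 50)/(-39 + 50) - 22910) + (2 + 3*70) = (160/11 - 22910) + (2 + 210) = ((1/11)*160 - 22910) + 212 = (160/11 - 22910) + 212 = -251850/11 + 212 = -249518/11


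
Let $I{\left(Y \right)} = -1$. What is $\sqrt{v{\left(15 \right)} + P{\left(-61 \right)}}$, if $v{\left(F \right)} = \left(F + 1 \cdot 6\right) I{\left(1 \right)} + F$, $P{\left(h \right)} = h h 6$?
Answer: $12 \sqrt{155} \approx 149.4$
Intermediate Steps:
$P{\left(h \right)} = 6 h^{2}$ ($P{\left(h \right)} = h^{2} \cdot 6 = 6 h^{2}$)
$v{\left(F \right)} = -6$ ($v{\left(F \right)} = \left(F + 1 \cdot 6\right) \left(-1\right) + F = \left(F + 6\right) \left(-1\right) + F = \left(6 + F\right) \left(-1\right) + F = \left(-6 - F\right) + F = -6$)
$\sqrt{v{\left(15 \right)} + P{\left(-61 \right)}} = \sqrt{-6 + 6 \left(-61\right)^{2}} = \sqrt{-6 + 6 \cdot 3721} = \sqrt{-6 + 22326} = \sqrt{22320} = 12 \sqrt{155}$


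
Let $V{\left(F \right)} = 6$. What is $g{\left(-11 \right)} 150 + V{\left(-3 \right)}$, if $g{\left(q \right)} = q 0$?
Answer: $6$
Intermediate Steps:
$g{\left(q \right)} = 0$
$g{\left(-11 \right)} 150 + V{\left(-3 \right)} = 0 \cdot 150 + 6 = 0 + 6 = 6$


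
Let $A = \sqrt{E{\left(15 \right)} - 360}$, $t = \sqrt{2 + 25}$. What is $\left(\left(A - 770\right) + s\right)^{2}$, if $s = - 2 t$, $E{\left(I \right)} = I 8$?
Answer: $4 \left(385 + 3 \sqrt{3} - 2 i \sqrt{15}\right)^{2} \approx 6.0877 \cdot 10^{5} - 24180.0 i$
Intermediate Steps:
$t = 3 \sqrt{3}$ ($t = \sqrt{27} = 3 \sqrt{3} \approx 5.1962$)
$E{\left(I \right)} = 8 I$
$s = - 6 \sqrt{3}$ ($s = - 2 \cdot 3 \sqrt{3} = - 6 \sqrt{3} \approx -10.392$)
$A = 4 i \sqrt{15}$ ($A = \sqrt{8 \cdot 15 - 360} = \sqrt{120 - 360} = \sqrt{-240} = 4 i \sqrt{15} \approx 15.492 i$)
$\left(\left(A - 770\right) + s\right)^{2} = \left(\left(4 i \sqrt{15} - 770\right) - 6 \sqrt{3}\right)^{2} = \left(\left(-770 + 4 i \sqrt{15}\right) - 6 \sqrt{3}\right)^{2} = \left(-770 - 6 \sqrt{3} + 4 i \sqrt{15}\right)^{2}$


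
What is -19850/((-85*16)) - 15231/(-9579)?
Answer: 7028577/434248 ≈ 16.186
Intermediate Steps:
-19850/((-85*16)) - 15231/(-9579) = -19850/(-1360) - 15231*(-1/9579) = -19850*(-1/1360) + 5077/3193 = 1985/136 + 5077/3193 = 7028577/434248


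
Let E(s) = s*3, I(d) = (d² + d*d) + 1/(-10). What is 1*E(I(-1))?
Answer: 57/10 ≈ 5.7000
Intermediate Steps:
I(d) = -⅒ + 2*d² (I(d) = (d² + d²) - ⅒ = 2*d² - ⅒ = -⅒ + 2*d²)
E(s) = 3*s
1*E(I(-1)) = 1*(3*(-⅒ + 2*(-1)²)) = 1*(3*(-⅒ + 2*1)) = 1*(3*(-⅒ + 2)) = 1*(3*(19/10)) = 1*(57/10) = 57/10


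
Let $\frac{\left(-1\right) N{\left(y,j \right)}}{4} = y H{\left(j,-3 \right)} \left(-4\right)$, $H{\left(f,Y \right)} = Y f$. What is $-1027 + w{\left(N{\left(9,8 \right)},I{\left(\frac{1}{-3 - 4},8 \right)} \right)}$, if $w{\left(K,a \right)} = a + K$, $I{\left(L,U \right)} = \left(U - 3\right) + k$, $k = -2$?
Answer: $-4480$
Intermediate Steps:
$N{\left(y,j \right)} = - 48 j y$ ($N{\left(y,j \right)} = - 4 y \left(- 3 j\right) \left(-4\right) = - 4 - 3 j y \left(-4\right) = - 4 \cdot 12 j y = - 48 j y$)
$I{\left(L,U \right)} = -5 + U$ ($I{\left(L,U \right)} = \left(U - 3\right) - 2 = \left(-3 + U\right) - 2 = -5 + U$)
$w{\left(K,a \right)} = K + a$
$-1027 + w{\left(N{\left(9,8 \right)},I{\left(\frac{1}{-3 - 4},8 \right)} \right)} = -1027 + \left(\left(-48\right) 8 \cdot 9 + \left(-5 + 8\right)\right) = -1027 + \left(-3456 + 3\right) = -1027 - 3453 = -4480$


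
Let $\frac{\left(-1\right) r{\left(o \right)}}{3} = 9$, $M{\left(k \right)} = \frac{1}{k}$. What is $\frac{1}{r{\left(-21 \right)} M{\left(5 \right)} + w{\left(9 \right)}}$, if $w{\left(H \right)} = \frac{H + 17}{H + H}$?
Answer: $- \frac{45}{178} \approx -0.25281$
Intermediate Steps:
$r{\left(o \right)} = -27$ ($r{\left(o \right)} = \left(-3\right) 9 = -27$)
$w{\left(H \right)} = \frac{17 + H}{2 H}$
$\frac{1}{r{\left(-21 \right)} M{\left(5 \right)} + w{\left(9 \right)}} = \frac{1}{- \frac{27}{5} + \frac{17 + 9}{2 \cdot 9}} = \frac{1}{\left(-27\right) \frac{1}{5} + \frac{1}{2} \cdot \frac{1}{9} \cdot 26} = \frac{1}{- \frac{27}{5} + \frac{13}{9}} = \frac{1}{- \frac{178}{45}} = - \frac{45}{178}$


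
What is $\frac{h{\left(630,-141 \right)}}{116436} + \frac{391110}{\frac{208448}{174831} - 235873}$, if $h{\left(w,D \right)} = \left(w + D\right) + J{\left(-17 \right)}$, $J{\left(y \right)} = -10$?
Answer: $- \frac{1588385138757515}{960310660938108} \approx -1.654$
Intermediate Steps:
$h{\left(w,D \right)} = -10 + D + w$ ($h{\left(w,D \right)} = \left(w + D\right) - 10 = \left(D + w\right) - 10 = -10 + D + w$)
$\frac{h{\left(630,-141 \right)}}{116436} + \frac{391110}{\frac{208448}{174831} - 235873} = \frac{-10 - 141 + 630}{116436} + \frac{391110}{\frac{208448}{174831} - 235873} = 479 \cdot \frac{1}{116436} + \frac{391110}{208448 \cdot \frac{1}{174831} - 235873} = \frac{479}{116436} + \frac{391110}{\frac{208448}{174831} - 235873} = \frac{479}{116436} + \frac{391110}{- \frac{41237704015}{174831}} = \frac{479}{116436} + 391110 \left(- \frac{174831}{41237704015}\right) = \frac{479}{116436} - \frac{13675630482}{8247540803} = - \frac{1588385138757515}{960310660938108}$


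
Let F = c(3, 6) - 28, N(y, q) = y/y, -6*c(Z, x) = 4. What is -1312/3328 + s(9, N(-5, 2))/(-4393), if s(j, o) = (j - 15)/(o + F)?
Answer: -14951251/37920376 ≈ -0.39428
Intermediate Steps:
c(Z, x) = -⅔ (c(Z, x) = -⅙*4 = -⅔)
N(y, q) = 1
F = -86/3 (F = -⅔ - 28 = -86/3 ≈ -28.667)
s(j, o) = (-15 + j)/(-86/3 + o) (s(j, o) = (j - 15)/(o - 86/3) = (-15 + j)/(-86/3 + o))
-1312/3328 + s(9, N(-5, 2))/(-4393) = -1312/3328 + (3*(-15 + 9)/(-86 + 3*1))/(-4393) = -1312*1/3328 + (3*(-6)/(-86 + 3))*(-1/4393) = -41/104 + (3*(-6)/(-83))*(-1/4393) = -41/104 + (3*(-1/83)*(-6))*(-1/4393) = -41/104 + (18/83)*(-1/4393) = -41/104 - 18/364619 = -14951251/37920376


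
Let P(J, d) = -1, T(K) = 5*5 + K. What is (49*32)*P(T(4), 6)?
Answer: -1568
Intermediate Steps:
T(K) = 25 + K
(49*32)*P(T(4), 6) = (49*32)*(-1) = 1568*(-1) = -1568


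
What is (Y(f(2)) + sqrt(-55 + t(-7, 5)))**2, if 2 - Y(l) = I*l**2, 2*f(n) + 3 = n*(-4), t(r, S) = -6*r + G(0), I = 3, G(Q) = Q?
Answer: 125817/16 - 355*I*sqrt(13)/2 ≈ 7863.6 - 639.99*I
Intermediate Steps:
t(r, S) = -6*r (t(r, S) = -6*r + 0 = -6*r)
f(n) = -3/2 - 2*n (f(n) = -3/2 + (n*(-4))/2 = -3/2 + (-4*n)/2 = -3/2 - 2*n)
Y(l) = 2 - 3*l**2
(Y(f(2)) + sqrt(-55 + t(-7, 5)))**2 = ((2 - 3*(-3/2 - 2*2)**2) + sqrt(-55 - 6*(-7)))**2 = ((2 - 3*(-3/2 - 4)**2) + sqrt(-55 + 42))**2 = ((2 - 3*(-11/2)**2) + sqrt(-13))**2 = ((2 - 3*121/4) + I*sqrt(13))**2 = ((2 - 363/4) + I*sqrt(13))**2 = (-355/4 + I*sqrt(13))**2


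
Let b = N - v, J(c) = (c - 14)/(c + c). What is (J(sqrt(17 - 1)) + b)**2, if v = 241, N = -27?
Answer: 1159929/16 ≈ 72496.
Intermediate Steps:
J(c) = (-14 + c)/(2*c) (J(c) = (-14 + c)/((2*c)) = (-14 + c)*(1/(2*c)) = (-14 + c)/(2*c))
b = -268 (b = -27 - 1*241 = -27 - 241 = -268)
(J(sqrt(17 - 1)) + b)**2 = ((-14 + sqrt(17 - 1))/(2*(sqrt(17 - 1))) - 268)**2 = ((-14 + sqrt(16))/(2*(sqrt(16))) - 268)**2 = ((1/2)*(-14 + 4)/4 - 268)**2 = ((1/2)*(1/4)*(-10) - 268)**2 = (-5/4 - 268)**2 = (-1077/4)**2 = 1159929/16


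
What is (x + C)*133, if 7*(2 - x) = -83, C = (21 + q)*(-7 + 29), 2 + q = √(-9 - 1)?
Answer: 57437 + 2926*I*√10 ≈ 57437.0 + 9252.8*I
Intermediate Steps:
q = -2 + I*√10 (q = -2 + √(-9 - 1) = -2 + √(-10) = -2 + I*√10 ≈ -2.0 + 3.1623*I)
C = 418 + 22*I*√10 (C = (21 + (-2 + I*√10))*(-7 + 29) = (19 + I*√10)*22 = 418 + 22*I*√10 ≈ 418.0 + 69.57*I)
x = 97/7 (x = 2 - ⅐*(-83) = 2 + 83/7 = 97/7 ≈ 13.857)
(x + C)*133 = (97/7 + (418 + 22*I*√10))*133 = (3023/7 + 22*I*√10)*133 = 57437 + 2926*I*√10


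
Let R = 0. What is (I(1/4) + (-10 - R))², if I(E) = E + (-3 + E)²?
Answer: 1225/256 ≈ 4.7852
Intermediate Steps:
(I(1/4) + (-10 - R))² = ((1/4 + (-3 + 1/4)²) + (-10 - 1*0))² = ((¼ + (-3 + ¼)²) + (-10 + 0))² = ((¼ + (-11/4)²) - 10)² = ((¼ + 121/16) - 10)² = (125/16 - 10)² = (-35/16)² = 1225/256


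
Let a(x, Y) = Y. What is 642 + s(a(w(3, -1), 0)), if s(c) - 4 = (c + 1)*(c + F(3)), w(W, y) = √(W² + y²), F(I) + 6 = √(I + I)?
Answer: 640 + √6 ≈ 642.45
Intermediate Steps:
F(I) = -6 + √2*√I (F(I) = -6 + √(I + I) = -6 + √(2*I) = -6 + √2*√I)
s(c) = 4 + (1 + c)*(-6 + c + √6) (s(c) = 4 + (c + 1)*(c + (-6 + √2*√3)) = 4 + (1 + c)*(c + (-6 + √6)) = 4 + (1 + c)*(-6 + c + √6))
642 + s(a(w(3, -1), 0)) = 642 + (-2 + 0 + √6 + 0² - 1*0*(6 - √6)) = 642 + (-2 + 0 + √6 + 0 + 0) = 642 + (-2 + √6) = 640 + √6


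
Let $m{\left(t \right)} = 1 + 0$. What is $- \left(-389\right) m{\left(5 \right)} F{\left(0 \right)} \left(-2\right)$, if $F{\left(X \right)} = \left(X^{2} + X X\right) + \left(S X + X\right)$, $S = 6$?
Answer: $0$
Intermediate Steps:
$m{\left(t \right)} = 1$
$F{\left(X \right)} = 2 X^{2} + 7 X$ ($F{\left(X \right)} = \left(X^{2} + X X\right) + \left(6 X + X\right) = \left(X^{2} + X^{2}\right) + 7 X = 2 X^{2} + 7 X$)
$- \left(-389\right) m{\left(5 \right)} F{\left(0 \right)} \left(-2\right) = - \left(-389\right) 1 \cdot 0 \left(7 + 2 \cdot 0\right) \left(-2\right) = - \left(-389\right) 1 \cdot 0 \left(7 + 0\right) \left(-2\right) = - \left(-389\right) 1 \cdot 0 \cdot 7 \left(-2\right) = - \left(-389\right) 1 \cdot 0 \left(-2\right) = - \left(-389\right) 0 \left(-2\right) = - \left(-389\right) 0 = \left(-1\right) 0 = 0$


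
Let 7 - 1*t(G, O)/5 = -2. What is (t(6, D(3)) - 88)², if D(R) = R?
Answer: 1849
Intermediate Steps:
t(G, O) = 45 (t(G, O) = 35 - 5*(-2) = 35 + 10 = 45)
(t(6, D(3)) - 88)² = (45 - 88)² = (-43)² = 1849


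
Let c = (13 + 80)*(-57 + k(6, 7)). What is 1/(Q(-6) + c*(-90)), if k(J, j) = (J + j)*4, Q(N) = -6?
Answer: 1/41844 ≈ 2.3898e-5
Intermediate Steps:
k(J, j) = 4*J + 4*j
c = -465 (c = (13 + 80)*(-57 + (4*6 + 4*7)) = 93*(-57 + (24 + 28)) = 93*(-57 + 52) = 93*(-5) = -465)
1/(Q(-6) + c*(-90)) = 1/(-6 - 465*(-90)) = 1/(-6 + 41850) = 1/41844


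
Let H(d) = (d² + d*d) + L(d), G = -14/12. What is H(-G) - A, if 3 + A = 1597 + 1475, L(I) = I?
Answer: -27586/9 ≈ -3065.1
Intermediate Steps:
G = -7/6 (G = -14*1/12 = -7/6 ≈ -1.1667)
A = 3069 (A = -3 + (1597 + 1475) = -3 + 3072 = 3069)
H(d) = d + 2*d² (H(d) = (d² + d*d) + d = (d² + d²) + d = 2*d² + d = d + 2*d²)
H(-G) - A = (-1*(-7/6))*(1 + 2*(-1*(-7/6))) - 1*3069 = 7*(1 + 2*(7/6))/6 - 3069 = 7*(1 + 7/3)/6 - 3069 = (7/6)*(10/3) - 3069 = 35/9 - 3069 = -27586/9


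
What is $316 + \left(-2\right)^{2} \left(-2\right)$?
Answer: $308$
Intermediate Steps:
$316 + \left(-2\right)^{2} \left(-2\right) = 316 + 4 \left(-2\right) = 316 - 8 = 308$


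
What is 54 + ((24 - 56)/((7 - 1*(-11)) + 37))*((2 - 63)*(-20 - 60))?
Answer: -30638/11 ≈ -2785.3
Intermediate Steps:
54 + ((24 - 56)/((7 - 1*(-11)) + 37))*((2 - 63)*(-20 - 60)) = 54 + (-32/((7 + 11) + 37))*(-61*(-80)) = 54 - 32/(18 + 37)*4880 = 54 - 32/55*4880 = 54 - 31232/11 = -30638/11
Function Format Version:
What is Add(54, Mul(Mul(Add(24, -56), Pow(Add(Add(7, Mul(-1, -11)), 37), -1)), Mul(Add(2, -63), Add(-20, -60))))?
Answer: Rational(-30638, 11) ≈ -2785.3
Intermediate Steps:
Add(54, Mul(Mul(Add(24, -56), Pow(Add(Add(7, Mul(-1, -11)), 37), -1)), Mul(Add(2, -63), Add(-20, -60)))) = Add(54, Mul(Mul(-32, Pow(Add(Add(7, 11), 37), -1)), Mul(-61, -80))) = Add(54, Mul(Mul(-32, Pow(Add(18, 37), -1)), 4880)) = Add(54, Mul(Mul(-32, Pow(55, -1)), 4880)) = Add(54, Mul(Mul(-32, Rational(1, 55)), 4880)) = Add(54, Mul(Rational(-32, 55), 4880)) = Add(54, Rational(-31232, 11)) = Rational(-30638, 11)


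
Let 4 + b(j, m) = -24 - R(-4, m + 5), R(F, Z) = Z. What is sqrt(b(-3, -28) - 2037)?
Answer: I*sqrt(2042) ≈ 45.188*I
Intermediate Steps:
b(j, m) = -33 - m (b(j, m) = -4 + (-24 - (m + 5)) = -4 + (-24 - (5 + m)) = -4 + (-24 + (-5 - m)) = -4 + (-29 - m) = -33 - m)
sqrt(b(-3, -28) - 2037) = sqrt((-33 - 1*(-28)) - 2037) = sqrt((-33 + 28) - 2037) = sqrt(-5 - 2037) = sqrt(-2042) = I*sqrt(2042)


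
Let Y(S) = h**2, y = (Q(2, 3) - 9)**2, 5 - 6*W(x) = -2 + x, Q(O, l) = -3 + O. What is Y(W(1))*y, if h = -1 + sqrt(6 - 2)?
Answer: 100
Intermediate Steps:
W(x) = 7/6 - x/6 (W(x) = 5/6 - (-2 + x)/6 = 5/6 + (1/3 - x/6) = 7/6 - x/6)
h = 1 (h = -1 + sqrt(4) = -1 + 2 = 1)
y = 100 (y = ((-3 + 2) - 9)**2 = (-1 - 9)**2 = (-10)**2 = 100)
Y(S) = 1 (Y(S) = 1**2 = 1)
Y(W(1))*y = 1*100 = 100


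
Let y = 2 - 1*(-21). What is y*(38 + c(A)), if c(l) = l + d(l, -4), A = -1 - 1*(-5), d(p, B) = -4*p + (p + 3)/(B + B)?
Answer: 4623/8 ≈ 577.88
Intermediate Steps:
d(p, B) = -4*p + (3 + p)/(2*B) (d(p, B) = -4*p + (3 + p)/((2*B)) = -4*p + (3 + p)*(1/(2*B)) = -4*p + (3 + p)/(2*B))
A = 4 (A = -1 + 5 = 4)
c(l) = -3/8 - 25*l/8 (c(l) = l + (½)*(3 + l - 8*(-4)*l)/(-4) = l + (½)*(-¼)*(3 + l + 32*l) = l + (½)*(-¼)*(3 + 33*l) = l + (-3/8 - 33*l/8) = -3/8 - 25*l/8)
y = 23 (y = 2 + 21 = 23)
y*(38 + c(A)) = 23*(38 + (-3/8 - 25/8*4)) = 23*(38 + (-3/8 - 25/2)) = 23*(38 - 103/8) = 23*(201/8) = 4623/8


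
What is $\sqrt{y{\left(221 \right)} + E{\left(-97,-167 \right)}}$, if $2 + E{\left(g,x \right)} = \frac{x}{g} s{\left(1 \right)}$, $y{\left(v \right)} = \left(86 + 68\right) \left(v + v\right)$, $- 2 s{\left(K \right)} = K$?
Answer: $\frac{\sqrt{2561699578}}{194} \approx 260.89$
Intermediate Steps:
$s{\left(K \right)} = - \frac{K}{2}$
$y{\left(v \right)} = 308 v$ ($y{\left(v \right)} = 154 \cdot 2 v = 308 v$)
$E{\left(g,x \right)} = -2 - \frac{x}{2 g}$ ($E{\left(g,x \right)} = -2 + \frac{x}{g} \left(\left(- \frac{1}{2}\right) 1\right) = -2 + \frac{x}{g} \left(- \frac{1}{2}\right) = -2 - \frac{x}{2 g}$)
$\sqrt{y{\left(221 \right)} + E{\left(-97,-167 \right)}} = \sqrt{308 \cdot 221 - \left(2 - \frac{167}{2 \left(-97\right)}\right)} = \sqrt{68068 - \left(2 - - \frac{167}{194}\right)} = \sqrt{68068 - \frac{555}{194}} = \sqrt{\frac{13204637}{194}} = \frac{\sqrt{2561699578}}{194}$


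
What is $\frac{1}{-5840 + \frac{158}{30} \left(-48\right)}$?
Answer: $- \frac{5}{30464} \approx -0.00016413$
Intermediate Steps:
$\frac{1}{-5840 + \frac{158}{30} \left(-48\right)} = \frac{1}{-5840 + 158 \cdot \frac{1}{30} \left(-48\right)} = \frac{1}{-5840 + \frac{79}{15} \left(-48\right)} = \frac{1}{-5840 - \frac{1264}{5}} = \frac{1}{- \frac{30464}{5}} = - \frac{5}{30464}$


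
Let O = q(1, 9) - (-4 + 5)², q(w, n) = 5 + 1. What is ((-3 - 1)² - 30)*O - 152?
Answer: -222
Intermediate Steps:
q(w, n) = 6
O = 5 (O = 6 - (-4 + 5)² = 6 - 1*1² = 6 - 1*1 = 6 - 1 = 5)
((-3 - 1)² - 30)*O - 152 = ((-3 - 1)² - 30)*5 - 152 = ((-4)² - 30)*5 - 152 = (16 - 30)*5 - 152 = -14*5 - 152 = -70 - 152 = -222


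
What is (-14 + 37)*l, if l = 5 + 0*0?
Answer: 115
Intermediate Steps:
l = 5 (l = 5 + 0 = 5)
(-14 + 37)*l = (-14 + 37)*5 = 23*5 = 115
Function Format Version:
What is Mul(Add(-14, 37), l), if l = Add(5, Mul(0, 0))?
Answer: 115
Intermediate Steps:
l = 5 (l = Add(5, 0) = 5)
Mul(Add(-14, 37), l) = Mul(Add(-14, 37), 5) = Mul(23, 5) = 115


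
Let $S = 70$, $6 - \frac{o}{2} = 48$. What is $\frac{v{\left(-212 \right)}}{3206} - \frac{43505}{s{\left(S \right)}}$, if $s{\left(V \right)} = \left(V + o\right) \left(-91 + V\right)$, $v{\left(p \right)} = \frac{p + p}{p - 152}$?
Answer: $- \frac{129514067}{875238} \approx -147.98$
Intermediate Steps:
$o = -84$ ($o = 12 - 96 = -84$)
$v{\left(p \right)} = \frac{2 p}{-152 + p}$
$s{\left(V \right)} = \left(-91 + V\right) \left(-84 + V\right)$ ($s{\left(V \right)} = \left(V - 84\right) \left(-91 + V\right) = \left(-84 + V\right) \left(-91 + V\right) = \left(-91 + V\right) \left(-84 + V\right)$)
$\frac{v{\left(-212 \right)}}{3206} - \frac{43505}{s{\left(S \right)}} = \frac{2 \left(-212\right) \frac{1}{-152 - 212}}{3206} - \frac{43505}{7644 + 70^{2} - 12250} = 2 \left(-212\right) \frac{1}{-364} \cdot \frac{1}{3206} - \frac{43505}{7644 + 4900 - 12250} = 2 \left(-212\right) \left(- \frac{1}{364}\right) \frac{1}{3206} - \frac{43505}{294} = \frac{106}{91} \cdot \frac{1}{3206} - \frac{6215}{42} = \frac{53}{145873} - \frac{6215}{42} = - \frac{129514067}{875238}$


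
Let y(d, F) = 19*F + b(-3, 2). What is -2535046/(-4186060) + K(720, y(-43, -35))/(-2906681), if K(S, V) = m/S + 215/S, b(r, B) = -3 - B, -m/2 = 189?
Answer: 53053711128025/87606295681392 ≈ 0.60559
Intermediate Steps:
m = -378 (m = -2*189 = -378)
y(d, F) = -5 + 19*F (y(d, F) = 19*F + (-3 - 1*2) = 19*F + (-3 - 2) = 19*F - 5 = -5 + 19*F)
K(S, V) = -163/S (K(S, V) = -378/S + 215/S = -163/S)
-2535046/(-4186060) + K(720, y(-43, -35))/(-2906681) = -2535046/(-4186060) - 163/720/(-2906681) = -2535046*(-1/4186060) - 163*1/720*(-1/2906681) = 1267523/2093030 - 163/720*(-1/2906681) = 1267523/2093030 + 163/2092810320 = 53053711128025/87606295681392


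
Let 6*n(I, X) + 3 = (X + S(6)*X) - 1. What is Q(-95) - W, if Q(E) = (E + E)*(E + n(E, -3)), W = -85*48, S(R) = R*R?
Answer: 77315/3 ≈ 25772.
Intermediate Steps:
S(R) = R**2
W = -4080
n(I, X) = -2/3 + 37*X/6 (n(I, X) = -1/2 + ((X + 6**2*X) - 1)/6 = -1/2 + ((X + 36*X) - 1)/6 = -1/2 + (37*X - 1)/6 = -1/2 + (-1 + 37*X)/6 = -1/2 + (-1/6 + 37*X/6) = -2/3 + 37*X/6)
Q(E) = 2*E*(-115/6 + E) (Q(E) = (E + E)*(E + (-2/3 + (37/6)*(-3))) = (2*E)*(E + (-2/3 - 37/2)) = (2*E)*(E - 115/6) = (2*E)*(-115/6 + E) = 2*E*(-115/6 + E))
Q(-95) - W = (1/3)*(-95)*(-115 + 6*(-95)) - 1*(-4080) = (1/3)*(-95)*(-115 - 570) + 4080 = (1/3)*(-95)*(-685) + 4080 = 65075/3 + 4080 = 77315/3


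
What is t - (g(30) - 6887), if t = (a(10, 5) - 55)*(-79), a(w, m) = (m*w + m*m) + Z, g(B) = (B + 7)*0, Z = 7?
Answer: 4754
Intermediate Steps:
g(B) = 0 (g(B) = (7 + B)*0 = 0)
a(w, m) = 7 + m² + m*w (a(w, m) = (m*w + m*m) + 7 = (m*w + m²) + 7 = (m² + m*w) + 7 = 7 + m² + m*w)
t = -2133 (t = ((7 + 5² + 5*10) - 55)*(-79) = ((7 + 25 + 50) - 55)*(-79) = (82 - 55)*(-79) = 27*(-79) = -2133)
t - (g(30) - 6887) = -2133 - (0 - 6887) = -2133 - 1*(-6887) = -2133 + 6887 = 4754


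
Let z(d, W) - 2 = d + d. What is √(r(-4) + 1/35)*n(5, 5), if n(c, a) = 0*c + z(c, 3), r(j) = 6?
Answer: 12*√7385/35 ≈ 29.464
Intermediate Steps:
z(d, W) = 2 + 2*d (z(d, W) = 2 + (d + d) = 2 + 2*d)
n(c, a) = 2 + 2*c (n(c, a) = 0*c + (2 + 2*c) = 0 + (2 + 2*c) = 2 + 2*c)
√(r(-4) + 1/35)*n(5, 5) = √(6 + 1/35)*(2 + 2*5) = √(6 + 1/35)*(2 + 10) = √(211/35)*12 = (√7385/35)*12 = 12*√7385/35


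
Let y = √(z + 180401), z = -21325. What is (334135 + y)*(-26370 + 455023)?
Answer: 143227970155 + 857306*√39769 ≈ 1.4340e+11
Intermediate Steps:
y = 2*√39769 (y = √(-21325 + 180401) = √159076 = 2*√39769 ≈ 398.84)
(334135 + y)*(-26370 + 455023) = (334135 + 2*√39769)*(-26370 + 455023) = (334135 + 2*√39769)*428653 = 143227970155 + 857306*√39769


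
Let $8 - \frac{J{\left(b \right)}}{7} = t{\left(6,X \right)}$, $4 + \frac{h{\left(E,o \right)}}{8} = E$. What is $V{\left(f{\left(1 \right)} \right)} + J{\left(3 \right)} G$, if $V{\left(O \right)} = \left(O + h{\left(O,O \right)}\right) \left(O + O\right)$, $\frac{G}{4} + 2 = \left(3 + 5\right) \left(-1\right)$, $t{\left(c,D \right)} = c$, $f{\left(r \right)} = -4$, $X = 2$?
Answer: $-16$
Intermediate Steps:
$h{\left(E,o \right)} = -32 + 8 E$
$J{\left(b \right)} = 14$ ($J{\left(b \right)} = 56 - 42 = 14$)
$G = -40$ ($G = -8 + 4 \left(3 + 5\right) \left(-1\right) = -8 + 4 \cdot 8 \left(-1\right) = -8 + 4 \left(-8\right) = -8 - 32 = -40$)
$V{\left(O \right)} = 2 O \left(-32 + 9 O\right)$ ($V{\left(O \right)} = \left(O + \left(-32 + 8 O\right)\right) \left(O + O\right) = \left(-32 + 9 O\right) 2 O = 2 O \left(-32 + 9 O\right)$)
$V{\left(f{\left(1 \right)} \right)} + J{\left(3 \right)} G = 2 \left(-4\right) \left(-32 + 9 \left(-4\right)\right) + 14 \left(-40\right) = 2 \left(-4\right) \left(-32 - 36\right) - 560 = 2 \left(-4\right) \left(-68\right) - 560 = 544 - 560 = -16$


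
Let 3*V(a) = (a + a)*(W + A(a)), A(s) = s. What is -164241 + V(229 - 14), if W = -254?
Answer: -169831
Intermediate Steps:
V(a) = 2*a*(-254 + a)/3 (V(a) = ((a + a)*(-254 + a))/3 = ((2*a)*(-254 + a))/3 = (2*a*(-254 + a))/3 = 2*a*(-254 + a)/3)
-164241 + V(229 - 14) = -164241 + 2*(229 - 14)*(-254 + (229 - 14))/3 = -164241 + (2/3)*215*(-254 + 215) = -164241 + (2/3)*215*(-39) = -164241 - 5590 = -169831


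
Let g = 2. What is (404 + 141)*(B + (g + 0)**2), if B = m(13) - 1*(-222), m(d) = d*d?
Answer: 215275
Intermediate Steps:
m(d) = d**2
B = 391 (B = 13**2 - 1*(-222) = 169 + 222 = 391)
(404 + 141)*(B + (g + 0)**2) = (404 + 141)*(391 + (2 + 0)**2) = 545*(391 + 2**2) = 545*(391 + 4) = 545*395 = 215275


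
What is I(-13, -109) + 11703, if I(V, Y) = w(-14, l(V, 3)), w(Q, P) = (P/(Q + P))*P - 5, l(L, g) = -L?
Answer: 11529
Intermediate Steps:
w(Q, P) = -5 + P²/(P + Q) (w(Q, P) = (P/(P + Q))*P - 5 = P²/(P + Q) - 5 = -5 + P²/(P + Q))
I(V, Y) = (70 + V² + 5*V)/(-14 - V) (I(V, Y) = ((-V)² - (-5)*V - 5*(-14))/(-V - 14) = (V² + 5*V + 70)/(-14 - V) = (70 + V² + 5*V)/(-14 - V))
I(-13, -109) + 11703 = (-70 - 1*(-13)² - 5*(-13))/(14 - 13) + 11703 = (-70 - 1*169 + 65)/1 + 11703 = 1*(-70 - 169 + 65) + 11703 = 1*(-174) + 11703 = -174 + 11703 = 11529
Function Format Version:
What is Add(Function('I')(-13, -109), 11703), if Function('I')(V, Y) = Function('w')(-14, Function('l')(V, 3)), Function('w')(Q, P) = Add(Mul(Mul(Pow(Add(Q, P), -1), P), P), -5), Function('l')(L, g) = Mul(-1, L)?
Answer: 11529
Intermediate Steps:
Function('w')(Q, P) = Add(-5, Mul(Pow(P, 2), Pow(Add(P, Q), -1))) (Function('w')(Q, P) = Add(Mul(Mul(Pow(Add(P, Q), -1), P), P), -5) = Add(Mul(Mul(P, Pow(Add(P, Q), -1)), P), -5) = Add(Mul(Pow(P, 2), Pow(Add(P, Q), -1)), -5) = Add(-5, Mul(Pow(P, 2), Pow(Add(P, Q), -1))))
Function('I')(V, Y) = Mul(Pow(Add(-14, Mul(-1, V)), -1), Add(70, Pow(V, 2), Mul(5, V))) (Function('I')(V, Y) = Mul(Pow(Add(Mul(-1, V), -14), -1), Add(Pow(Mul(-1, V), 2), Mul(-5, Mul(-1, V)), Mul(-5, -14))) = Mul(Pow(Add(-14, Mul(-1, V)), -1), Add(Pow(V, 2), Mul(5, V), 70)) = Mul(Pow(Add(-14, Mul(-1, V)), -1), Add(70, Pow(V, 2), Mul(5, V))))
Add(Function('I')(-13, -109), 11703) = Add(Mul(Pow(Add(14, -13), -1), Add(-70, Mul(-1, Pow(-13, 2)), Mul(-5, -13))), 11703) = Add(Mul(Pow(1, -1), Add(-70, Mul(-1, 169), 65)), 11703) = Add(Mul(1, Add(-70, -169, 65)), 11703) = Add(Mul(1, -174), 11703) = Add(-174, 11703) = 11529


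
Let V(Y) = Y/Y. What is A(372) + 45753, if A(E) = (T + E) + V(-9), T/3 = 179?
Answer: 46663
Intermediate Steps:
T = 537 (T = 3*179 = 537)
V(Y) = 1
A(E) = 538 + E (A(E) = (537 + E) + 1 = 538 + E)
A(372) + 45753 = (538 + 372) + 45753 = 910 + 45753 = 46663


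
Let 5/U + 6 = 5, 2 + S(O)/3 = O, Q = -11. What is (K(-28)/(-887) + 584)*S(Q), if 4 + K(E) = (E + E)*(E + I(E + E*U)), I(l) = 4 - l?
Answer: -19905444/887 ≈ -22441.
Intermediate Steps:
S(O) = -6 + 3*O
U = -5 (U = 5/(-6 + 5) = 5/(-1) = 5*(-1) = -5)
K(E) = -4 + 2*E*(4 + 5*E) (K(E) = -4 + (E + E)*(E + (4 - (E + E*(-5)))) = -4 + (2*E)*(E + (4 - (E - 5*E))) = -4 + (2*E)*(E + (4 - (-4)*E)) = -4 + (2*E)*(E + (4 + 4*E)) = -4 + (2*E)*(4 + 5*E) = -4 + 2*E*(4 + 5*E))
(K(-28)/(-887) + 584)*S(Q) = ((-4 + 8*(-28) + 10*(-28)**2)/(-887) + 584)*(-6 + 3*(-11)) = ((-4 - 224 + 10*784)*(-1/887) + 584)*(-6 - 33) = ((-4 - 224 + 7840)*(-1/887) + 584)*(-39) = (7612*(-1/887) + 584)*(-39) = (-7612/887 + 584)*(-39) = (510396/887)*(-39) = -19905444/887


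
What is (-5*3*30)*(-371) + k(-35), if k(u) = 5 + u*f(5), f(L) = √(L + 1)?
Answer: 166955 - 35*√6 ≈ 1.6687e+5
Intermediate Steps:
f(L) = √(1 + L)
k(u) = 5 + u*√6 (k(u) = 5 + u*√(1 + 5) = 5 + u*√6)
(-5*3*30)*(-371) + k(-35) = (-5*3*30)*(-371) + (5 - 35*√6) = -15*30*(-371) + (5 - 35*√6) = -450*(-371) + (5 - 35*√6) = 166950 + (5 - 35*√6) = 166955 - 35*√6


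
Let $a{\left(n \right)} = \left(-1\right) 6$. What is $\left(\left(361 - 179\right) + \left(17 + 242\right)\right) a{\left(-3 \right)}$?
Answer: $-2646$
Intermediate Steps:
$a{\left(n \right)} = -6$
$\left(\left(361 - 179\right) + \left(17 + 242\right)\right) a{\left(-3 \right)} = \left(\left(361 - 179\right) + \left(17 + 242\right)\right) \left(-6\right) = \left(182 + 259\right) \left(-6\right) = 441 \left(-6\right) = -2646$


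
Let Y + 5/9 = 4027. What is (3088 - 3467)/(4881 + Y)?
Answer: -3411/80167 ≈ -0.042549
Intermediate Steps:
Y = 36238/9 (Y = -5/9 + 4027 = 36238/9 ≈ 4026.4)
(3088 - 3467)/(4881 + Y) = (3088 - 3467)/(4881 + 36238/9) = -379/80167/9 = -379*9/80167 = -3411/80167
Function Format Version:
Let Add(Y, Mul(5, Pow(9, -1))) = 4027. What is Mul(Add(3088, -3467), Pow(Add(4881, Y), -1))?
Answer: Rational(-3411, 80167) ≈ -0.042549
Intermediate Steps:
Y = Rational(36238, 9) (Y = Add(Rational(-5, 9), 4027) = Rational(36238, 9) ≈ 4026.4)
Mul(Add(3088, -3467), Pow(Add(4881, Y), -1)) = Mul(Add(3088, -3467), Pow(Add(4881, Rational(36238, 9)), -1)) = Mul(-379, Pow(Rational(80167, 9), -1)) = Mul(-379, Rational(9, 80167)) = Rational(-3411, 80167)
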